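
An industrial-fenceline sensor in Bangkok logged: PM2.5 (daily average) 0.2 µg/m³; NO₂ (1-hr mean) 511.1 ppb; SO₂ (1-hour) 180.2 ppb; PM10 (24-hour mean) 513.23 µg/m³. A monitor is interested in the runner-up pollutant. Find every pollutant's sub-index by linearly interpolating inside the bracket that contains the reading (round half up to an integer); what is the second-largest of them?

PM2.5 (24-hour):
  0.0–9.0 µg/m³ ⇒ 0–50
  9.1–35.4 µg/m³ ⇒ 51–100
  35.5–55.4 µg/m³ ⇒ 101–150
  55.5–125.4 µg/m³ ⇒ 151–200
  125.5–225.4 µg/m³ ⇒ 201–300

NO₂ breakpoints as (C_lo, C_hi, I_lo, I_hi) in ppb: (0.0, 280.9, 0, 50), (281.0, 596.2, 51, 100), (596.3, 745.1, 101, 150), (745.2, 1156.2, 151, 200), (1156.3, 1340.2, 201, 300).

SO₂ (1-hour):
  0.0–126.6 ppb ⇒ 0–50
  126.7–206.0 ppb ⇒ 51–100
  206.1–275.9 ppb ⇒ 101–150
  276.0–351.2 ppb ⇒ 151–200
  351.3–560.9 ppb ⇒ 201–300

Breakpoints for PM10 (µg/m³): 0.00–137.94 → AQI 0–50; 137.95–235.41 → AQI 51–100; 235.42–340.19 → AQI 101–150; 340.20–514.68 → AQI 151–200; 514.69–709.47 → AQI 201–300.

PM2.5: 0.2 ∈ [0.0, 9.0] ↔ index [0, 50].
0 + (0.2−0.0)·(50−0)/(9.0−0.0) = 0 + 0.2·50/9.0 ≈ 1.11, so AQI = 1.
NO₂: 511.1 lies in 281.0–596.2, so I_lo=51, I_hi=100, C_lo=281.0, C_hi=596.2.
(100−51)/(596.2−281.0) × (511.1−281.0) + 51 = 49/315.2 × 230.1 + 51 ≈ 86.77 → 87.
SO₂: row 126.7–206.0 (AQI 51–100). (100−51)·(180.2−126.7)/(206.0−126.7) + 51 = 49·53.5/79.3 + 51 ≈ 84.06 → 84.
PM10 513.23: bracket 340.20–514.68 → index 151–200; slope 49/174.48, offset 173.03.
AQI = 151 + 49/174.48·173.03 ≈ 199.59 ⇒ 200.
Sub-indices: PM2.5→1, NO₂→87, SO₂→84, PM10→200. Ranked high→low: 200, 87, 84, 1. Second-highest sub-index = 87.

87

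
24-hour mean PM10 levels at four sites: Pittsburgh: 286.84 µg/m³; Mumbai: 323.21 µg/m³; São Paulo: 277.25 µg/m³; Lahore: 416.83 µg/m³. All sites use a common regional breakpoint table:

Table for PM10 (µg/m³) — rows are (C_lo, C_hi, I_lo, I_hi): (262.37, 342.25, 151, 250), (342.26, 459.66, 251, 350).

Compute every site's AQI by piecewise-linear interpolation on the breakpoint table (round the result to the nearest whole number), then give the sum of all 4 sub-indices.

890

Pittsburgh: row 262.37–342.25 (AQI 151–250). (250−151)·(286.84−262.37)/(342.25−262.37) + 151 = 99·24.47/79.88 + 151 ≈ 181.33 → 181.
Mumbai: 323.21 lies in 262.37–342.25, so I_lo=151, I_hi=250, C_lo=262.37, C_hi=342.25.
(250−151)/(342.25−262.37) × (323.21−262.37) + 151 = 99/79.88 × 60.84 + 151 ≈ 226.40 → 226.
São Paulo: row 262.37–342.25 (AQI 151–250). (250−151)·(277.25−262.37)/(342.25−262.37) + 151 = 99·14.88/79.88 + 151 ≈ 169.44 → 169.
Lahore 416.83: bracket 342.26–459.66 → index 251–350; slope 99/117.40, offset 74.57.
AQI = 251 + 99/117.40·74.57 ≈ 313.88 ⇒ 314.
AQIs: Pittsburgh=181, Mumbai=226, São Paulo=169, Lahore=314. Sum = 181 + 226 + 169 + 314 = 890.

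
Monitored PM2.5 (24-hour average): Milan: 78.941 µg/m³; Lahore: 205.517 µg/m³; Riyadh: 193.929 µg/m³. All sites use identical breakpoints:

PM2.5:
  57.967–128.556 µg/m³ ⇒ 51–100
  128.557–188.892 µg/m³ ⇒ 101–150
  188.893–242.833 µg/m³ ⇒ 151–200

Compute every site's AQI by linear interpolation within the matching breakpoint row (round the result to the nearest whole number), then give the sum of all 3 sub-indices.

388

Milan 78.941: bracket 57.967–128.556 → index 51–100; slope 49/70.589, offset 20.974.
AQI = 51 + 49/70.589·20.974 ≈ 65.56 ⇒ 66.
Lahore: row 188.893–242.833 (AQI 151–200). (200−151)·(205.517−188.893)/(242.833−188.893) + 151 = 49·16.624/53.940 + 151 ≈ 166.10 → 166.
Riyadh: row 188.893–242.833 (AQI 151–200). (200−151)·(193.929−188.893)/(242.833−188.893) + 151 = 49·5.036/53.940 + 151 ≈ 155.57 → 156.
AQIs: Milan=66, Lahore=166, Riyadh=156. Sum = 66 + 166 + 156 = 388.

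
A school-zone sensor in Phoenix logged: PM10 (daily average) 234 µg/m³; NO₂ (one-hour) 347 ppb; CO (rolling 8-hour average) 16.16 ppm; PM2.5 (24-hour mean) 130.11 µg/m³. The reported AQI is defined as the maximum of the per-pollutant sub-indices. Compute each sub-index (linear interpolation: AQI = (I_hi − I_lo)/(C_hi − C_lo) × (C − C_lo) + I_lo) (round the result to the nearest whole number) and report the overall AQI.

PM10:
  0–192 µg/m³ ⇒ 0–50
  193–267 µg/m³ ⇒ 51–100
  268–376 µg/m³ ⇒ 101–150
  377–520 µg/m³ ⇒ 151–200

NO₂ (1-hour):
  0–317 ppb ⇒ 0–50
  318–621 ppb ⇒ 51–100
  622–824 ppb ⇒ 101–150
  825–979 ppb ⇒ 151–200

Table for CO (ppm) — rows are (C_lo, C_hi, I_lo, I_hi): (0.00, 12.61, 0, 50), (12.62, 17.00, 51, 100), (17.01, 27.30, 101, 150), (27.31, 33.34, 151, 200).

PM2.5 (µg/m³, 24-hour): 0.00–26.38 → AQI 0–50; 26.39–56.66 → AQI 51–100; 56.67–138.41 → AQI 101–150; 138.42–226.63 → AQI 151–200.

PM10: row 193–267 (AQI 51–100). (100−51)·(234−193)/(267−193) + 51 = 49·41/74 + 51 ≈ 78.15 → 78.
NO₂: 347 ∈ [318, 621] ↔ index [51, 100].
51 + (347−318)·(100−51)/(621−318) = 51 + 29·49/303 ≈ 55.69, so AQI = 56.
CO: 16.16 lies in 12.62–17.00, so I_lo=51, I_hi=100, C_lo=12.62, C_hi=17.00.
(100−51)/(17.00−12.62) × (16.16−12.62) + 51 = 49/4.38 × 3.54 + 51 ≈ 90.60 → 91.
PM2.5: 130.11 lies in 56.67–138.41, so I_lo=101, I_hi=150, C_lo=56.67, C_hi=138.41.
(150−101)/(138.41−56.67) × (130.11−56.67) + 101 = 49/81.74 × 73.44 + 101 ≈ 145.02 → 145.
Sub-indices: PM10→78, NO₂→56, CO→91, PM2.5→145. Overall AQI = max = 145; dominant pollutant is PM2.5.
AQI 145: Unhealthy for Sensitive Groups.

145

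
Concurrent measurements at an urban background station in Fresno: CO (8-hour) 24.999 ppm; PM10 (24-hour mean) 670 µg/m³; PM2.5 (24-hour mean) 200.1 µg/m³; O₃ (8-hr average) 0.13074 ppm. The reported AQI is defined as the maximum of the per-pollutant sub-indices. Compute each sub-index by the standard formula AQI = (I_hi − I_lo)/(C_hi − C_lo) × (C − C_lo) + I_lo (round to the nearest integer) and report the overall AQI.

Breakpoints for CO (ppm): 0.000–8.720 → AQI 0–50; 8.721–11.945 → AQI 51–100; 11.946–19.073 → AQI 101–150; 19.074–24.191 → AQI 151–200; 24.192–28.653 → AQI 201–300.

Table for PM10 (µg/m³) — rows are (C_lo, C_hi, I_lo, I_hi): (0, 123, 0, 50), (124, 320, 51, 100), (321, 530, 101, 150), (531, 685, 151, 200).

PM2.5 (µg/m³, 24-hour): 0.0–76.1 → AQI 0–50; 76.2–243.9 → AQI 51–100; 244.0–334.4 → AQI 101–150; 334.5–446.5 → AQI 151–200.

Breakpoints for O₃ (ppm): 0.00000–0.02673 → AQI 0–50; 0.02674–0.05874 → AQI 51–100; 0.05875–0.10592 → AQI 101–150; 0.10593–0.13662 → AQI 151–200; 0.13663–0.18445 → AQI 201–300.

CO 24.999: bracket 24.192–28.653 → index 201–300; slope 99/4.461, offset 0.807.
AQI = 201 + 99/4.461·0.807 ≈ 218.91 ⇒ 219.
PM10: 670 lies in 531–685, so I_lo=151, I_hi=200, C_lo=531, C_hi=685.
(200−151)/(685−531) × (670−531) + 151 = 49/154 × 139 + 151 ≈ 195.23 → 195.
PM2.5: 200.1 lies in 76.2–243.9, so I_lo=51, I_hi=100, C_lo=76.2, C_hi=243.9.
(100−51)/(243.9−76.2) × (200.1−76.2) + 51 = 49/167.7 × 123.9 + 51 ≈ 87.20 → 87.
O₃: row 0.10593–0.13662 (AQI 151–200). (200−151)·(0.13074−0.10593)/(0.13662−0.10593) + 151 = 49·0.02481/0.03069 + 151 ≈ 190.61 → 191.
Sub-indices: CO→219, PM10→195, PM2.5→87, O₃→191. Overall AQI = max = 219; dominant pollutant is CO.

219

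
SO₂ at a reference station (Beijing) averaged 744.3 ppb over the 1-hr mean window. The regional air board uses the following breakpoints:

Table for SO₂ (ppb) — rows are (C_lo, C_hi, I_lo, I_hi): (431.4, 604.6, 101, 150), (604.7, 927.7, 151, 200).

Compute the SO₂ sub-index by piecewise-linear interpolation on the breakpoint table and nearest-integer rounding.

172

SO₂ 744.3: bracket 604.7–927.7 → index 151–200; slope 49/323.0, offset 139.6.
AQI = 151 + 49/323.0·139.6 ≈ 172.18 ⇒ 172.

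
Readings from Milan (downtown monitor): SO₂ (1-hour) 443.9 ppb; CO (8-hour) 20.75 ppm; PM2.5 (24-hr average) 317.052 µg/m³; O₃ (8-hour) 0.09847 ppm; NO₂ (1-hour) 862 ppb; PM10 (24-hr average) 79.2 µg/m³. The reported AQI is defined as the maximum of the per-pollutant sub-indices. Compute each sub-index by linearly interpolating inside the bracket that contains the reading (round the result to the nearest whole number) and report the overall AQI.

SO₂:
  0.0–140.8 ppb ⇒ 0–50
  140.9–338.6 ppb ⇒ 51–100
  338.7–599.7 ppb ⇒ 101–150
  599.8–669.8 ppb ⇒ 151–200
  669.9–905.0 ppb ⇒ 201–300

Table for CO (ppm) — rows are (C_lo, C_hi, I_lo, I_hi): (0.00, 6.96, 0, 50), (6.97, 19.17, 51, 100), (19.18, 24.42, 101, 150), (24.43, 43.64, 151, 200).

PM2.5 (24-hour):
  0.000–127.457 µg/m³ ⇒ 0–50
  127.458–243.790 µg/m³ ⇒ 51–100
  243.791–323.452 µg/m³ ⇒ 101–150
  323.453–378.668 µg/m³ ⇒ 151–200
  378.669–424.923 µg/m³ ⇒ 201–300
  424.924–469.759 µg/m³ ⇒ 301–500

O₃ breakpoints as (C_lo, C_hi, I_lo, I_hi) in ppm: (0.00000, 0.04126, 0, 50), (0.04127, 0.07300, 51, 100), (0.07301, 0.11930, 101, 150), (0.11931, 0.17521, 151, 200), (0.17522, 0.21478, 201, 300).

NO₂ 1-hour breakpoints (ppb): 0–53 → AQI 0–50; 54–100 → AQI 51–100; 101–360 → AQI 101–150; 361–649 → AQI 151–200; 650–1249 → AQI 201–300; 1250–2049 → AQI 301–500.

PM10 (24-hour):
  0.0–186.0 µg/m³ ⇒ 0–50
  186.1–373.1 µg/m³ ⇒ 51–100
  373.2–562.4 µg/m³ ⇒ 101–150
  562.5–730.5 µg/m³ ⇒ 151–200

SO₂: 443.9 lies in 338.7–599.7, so I_lo=101, I_hi=150, C_lo=338.7, C_hi=599.7.
(150−101)/(599.7−338.7) × (443.9−338.7) + 101 = 49/261.0 × 105.2 + 101 ≈ 120.75 → 121.
CO: row 19.18–24.42 (AQI 101–150). (150−101)·(20.75−19.18)/(24.42−19.18) + 101 = 49·1.57/5.24 + 101 ≈ 115.68 → 116.
PM2.5: 317.052 lies in 243.791–323.452, so I_lo=101, I_hi=150, C_lo=243.791, C_hi=323.452.
(150−101)/(323.452−243.791) × (317.052−243.791) + 101 = 49/79.661 × 73.261 + 101 ≈ 146.06 → 146.
O₃: row 0.07301–0.11930 (AQI 101–150). (150−101)·(0.09847−0.07301)/(0.11930−0.07301) + 101 = 49·0.02546/0.04629 + 101 ≈ 127.95 → 128.
NO₂: 862 ∈ [650, 1249] ↔ index [201, 300].
201 + (862−650)·(300−201)/(1249−650) = 201 + 212·99/599 ≈ 236.04, so AQI = 236.
PM10: row 0.0–186.0 (AQI 0–50). (50−0)·(79.2−0.0)/(186.0−0.0) + 0 = 50·79.2/186.0 + 0 ≈ 21.29 → 21.
Sub-indices: SO₂→121, CO→116, PM2.5→146, O₃→128, NO₂→236, PM10→21. Overall AQI = max = 236; dominant pollutant is NO₂.

236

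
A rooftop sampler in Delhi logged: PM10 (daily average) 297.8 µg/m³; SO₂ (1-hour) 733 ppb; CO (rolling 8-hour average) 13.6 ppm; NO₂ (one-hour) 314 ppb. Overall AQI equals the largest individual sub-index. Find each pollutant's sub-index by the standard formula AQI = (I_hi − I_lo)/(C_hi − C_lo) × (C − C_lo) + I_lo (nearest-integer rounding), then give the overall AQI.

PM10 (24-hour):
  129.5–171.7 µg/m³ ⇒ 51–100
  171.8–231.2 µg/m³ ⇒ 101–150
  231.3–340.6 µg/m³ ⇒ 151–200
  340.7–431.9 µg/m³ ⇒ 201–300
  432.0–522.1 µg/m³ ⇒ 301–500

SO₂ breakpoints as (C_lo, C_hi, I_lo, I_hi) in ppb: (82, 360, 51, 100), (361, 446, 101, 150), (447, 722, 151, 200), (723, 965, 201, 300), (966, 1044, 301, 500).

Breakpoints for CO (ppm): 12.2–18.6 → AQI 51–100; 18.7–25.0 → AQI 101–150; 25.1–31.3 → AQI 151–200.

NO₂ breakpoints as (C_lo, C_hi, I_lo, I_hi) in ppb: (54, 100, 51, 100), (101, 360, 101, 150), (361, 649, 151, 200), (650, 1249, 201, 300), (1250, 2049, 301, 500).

PM10: 297.8 ∈ [231.3, 340.6] ↔ index [151, 200].
151 + (297.8−231.3)·(200−151)/(340.6−231.3) = 151 + 66.5·49/109.3 ≈ 180.81, so AQI = 181.
SO₂: 733 ∈ [723, 965] ↔ index [201, 300].
201 + (733−723)·(300−201)/(965−723) = 201 + 10·99/242 ≈ 205.09, so AQI = 205.
CO: 13.6 lies in 12.2–18.6, so I_lo=51, I_hi=100, C_lo=12.2, C_hi=18.6.
(100−51)/(18.6−12.2) × (13.6−12.2) + 51 = 49/6.4 × 1.4 + 51 ≈ 61.72 → 62.
NO₂: 314 ∈ [101, 360] ↔ index [101, 150].
101 + (314−101)·(150−101)/(360−101) = 101 + 213·49/259 ≈ 141.30, so AQI = 141.
Sub-indices: PM10→181, SO₂→205, CO→62, NO₂→141. Overall AQI = max = 205; dominant pollutant is SO₂.

205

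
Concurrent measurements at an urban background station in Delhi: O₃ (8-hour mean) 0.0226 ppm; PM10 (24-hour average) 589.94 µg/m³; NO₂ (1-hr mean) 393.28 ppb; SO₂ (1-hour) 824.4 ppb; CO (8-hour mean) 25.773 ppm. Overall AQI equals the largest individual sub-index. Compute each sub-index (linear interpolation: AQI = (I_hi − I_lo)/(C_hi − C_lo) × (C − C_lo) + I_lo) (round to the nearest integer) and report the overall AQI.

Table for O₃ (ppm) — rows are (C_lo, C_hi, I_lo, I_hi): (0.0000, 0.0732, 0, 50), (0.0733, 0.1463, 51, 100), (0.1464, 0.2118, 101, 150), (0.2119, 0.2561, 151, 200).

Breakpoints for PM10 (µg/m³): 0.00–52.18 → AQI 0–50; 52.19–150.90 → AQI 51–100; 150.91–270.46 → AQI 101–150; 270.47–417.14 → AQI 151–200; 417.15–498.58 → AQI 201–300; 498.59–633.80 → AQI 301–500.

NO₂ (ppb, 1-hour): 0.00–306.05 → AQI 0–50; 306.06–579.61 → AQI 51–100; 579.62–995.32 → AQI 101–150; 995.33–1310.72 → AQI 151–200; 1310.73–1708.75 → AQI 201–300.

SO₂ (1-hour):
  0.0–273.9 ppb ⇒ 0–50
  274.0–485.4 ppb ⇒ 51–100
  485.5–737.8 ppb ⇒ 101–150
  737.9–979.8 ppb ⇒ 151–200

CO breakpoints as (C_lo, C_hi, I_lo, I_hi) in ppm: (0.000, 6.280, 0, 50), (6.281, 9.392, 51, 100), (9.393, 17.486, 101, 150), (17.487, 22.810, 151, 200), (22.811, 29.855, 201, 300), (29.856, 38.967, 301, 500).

O₃ 0.0226: bracket 0.0000–0.0732 → index 0–50; slope 50/0.0732, offset 0.0226.
AQI = 0 + 50/0.0732·0.0226 ≈ 15.44 ⇒ 15.
PM10 589.94: bracket 498.59–633.80 → index 301–500; slope 199/135.21, offset 91.35.
AQI = 301 + 199/135.21·91.35 ≈ 435.45 ⇒ 435.
NO₂ 393.28: bracket 306.06–579.61 → index 51–100; slope 49/273.55, offset 87.22.
AQI = 51 + 49/273.55·87.22 ≈ 66.62 ⇒ 67.
SO₂: 824.4 lies in 737.9–979.8, so I_lo=151, I_hi=200, C_lo=737.9, C_hi=979.8.
(200−151)/(979.8−737.9) × (824.4−737.9) + 151 = 49/241.9 × 86.5 + 151 ≈ 168.52 → 169.
CO 25.773: bracket 22.811–29.855 → index 201–300; slope 99/7.044, offset 2.962.
AQI = 201 + 99/7.044·2.962 ≈ 242.63 ⇒ 243.
Sub-indices: O₃→15, PM10→435, NO₂→67, SO₂→169, CO→243. Overall AQI = max = 435; dominant pollutant is PM10.
AQI 435: Hazardous.

435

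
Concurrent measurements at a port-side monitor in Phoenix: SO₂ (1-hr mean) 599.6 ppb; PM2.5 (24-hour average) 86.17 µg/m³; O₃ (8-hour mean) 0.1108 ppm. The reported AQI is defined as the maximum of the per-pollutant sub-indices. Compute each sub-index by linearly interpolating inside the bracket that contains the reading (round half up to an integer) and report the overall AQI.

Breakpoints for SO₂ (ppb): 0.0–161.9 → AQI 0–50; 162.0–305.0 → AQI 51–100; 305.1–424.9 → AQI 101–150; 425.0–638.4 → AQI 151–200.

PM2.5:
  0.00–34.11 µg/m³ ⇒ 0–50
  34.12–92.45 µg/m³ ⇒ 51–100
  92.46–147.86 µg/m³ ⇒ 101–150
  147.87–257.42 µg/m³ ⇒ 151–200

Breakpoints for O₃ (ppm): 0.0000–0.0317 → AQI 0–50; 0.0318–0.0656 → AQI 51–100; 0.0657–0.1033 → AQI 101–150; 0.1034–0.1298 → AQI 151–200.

191

SO₂ 599.6: bracket 425.0–638.4 → index 151–200; slope 49/213.4, offset 174.6.
AQI = 151 + 49/213.4·174.6 ≈ 191.09 ⇒ 191.
PM2.5 86.17: bracket 34.12–92.45 → index 51–100; slope 49/58.33, offset 52.05.
AQI = 51 + 49/58.33·52.05 ≈ 94.72 ⇒ 95.
O₃ 0.1108: bracket 0.1034–0.1298 → index 151–200; slope 49/0.0264, offset 0.0074.
AQI = 151 + 49/0.0264·0.0074 ≈ 164.73 ⇒ 165.
Sub-indices: SO₂→191, PM2.5→95, O₃→165. Overall AQI = max = 191; dominant pollutant is SO₂.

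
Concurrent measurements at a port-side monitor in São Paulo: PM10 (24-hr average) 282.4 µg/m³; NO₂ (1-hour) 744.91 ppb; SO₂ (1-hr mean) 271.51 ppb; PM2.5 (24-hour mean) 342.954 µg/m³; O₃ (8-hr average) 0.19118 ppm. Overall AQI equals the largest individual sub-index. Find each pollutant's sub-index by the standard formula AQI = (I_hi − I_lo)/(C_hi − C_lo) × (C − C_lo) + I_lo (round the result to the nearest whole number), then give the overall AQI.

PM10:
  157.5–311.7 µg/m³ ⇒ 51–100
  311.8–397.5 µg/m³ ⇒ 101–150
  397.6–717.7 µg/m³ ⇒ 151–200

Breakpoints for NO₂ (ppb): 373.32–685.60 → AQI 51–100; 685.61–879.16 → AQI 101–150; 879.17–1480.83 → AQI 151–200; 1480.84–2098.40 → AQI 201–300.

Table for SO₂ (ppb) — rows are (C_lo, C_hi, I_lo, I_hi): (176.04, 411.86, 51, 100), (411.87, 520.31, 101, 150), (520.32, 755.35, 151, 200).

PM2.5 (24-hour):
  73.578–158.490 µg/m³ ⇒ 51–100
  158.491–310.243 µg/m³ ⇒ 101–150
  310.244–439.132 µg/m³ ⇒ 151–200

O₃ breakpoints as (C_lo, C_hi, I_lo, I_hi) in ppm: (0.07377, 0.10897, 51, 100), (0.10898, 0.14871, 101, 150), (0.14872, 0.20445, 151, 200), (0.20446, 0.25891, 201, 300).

PM10: 282.4 lies in 157.5–311.7, so I_lo=51, I_hi=100, C_lo=157.5, C_hi=311.7.
(100−51)/(311.7−157.5) × (282.4−157.5) + 51 = 49/154.2 × 124.9 + 51 ≈ 90.69 → 91.
NO₂ 744.91: bracket 685.61–879.16 → index 101–150; slope 49/193.55, offset 59.30.
AQI = 101 + 49/193.55·59.30 ≈ 116.01 ⇒ 116.
SO₂: 271.51 ∈ [176.04, 411.86] ↔ index [51, 100].
51 + (271.51−176.04)·(100−51)/(411.86−176.04) = 51 + 95.47·49/235.82 ≈ 70.84, so AQI = 71.
PM2.5: row 310.244–439.132 (AQI 151–200). (200−151)·(342.954−310.244)/(439.132−310.244) + 151 = 49·32.710/128.888 + 151 ≈ 163.44 → 163.
O₃: 0.19118 lies in 0.14872–0.20445, so I_lo=151, I_hi=200, C_lo=0.14872, C_hi=0.20445.
(200−151)/(0.20445−0.14872) × (0.19118−0.14872) + 151 = 49/0.05573 × 0.04246 + 151 ≈ 188.33 → 188.
Sub-indices: PM10→91, NO₂→116, SO₂→71, PM2.5→163, O₃→188. Overall AQI = max = 188; dominant pollutant is O₃.

188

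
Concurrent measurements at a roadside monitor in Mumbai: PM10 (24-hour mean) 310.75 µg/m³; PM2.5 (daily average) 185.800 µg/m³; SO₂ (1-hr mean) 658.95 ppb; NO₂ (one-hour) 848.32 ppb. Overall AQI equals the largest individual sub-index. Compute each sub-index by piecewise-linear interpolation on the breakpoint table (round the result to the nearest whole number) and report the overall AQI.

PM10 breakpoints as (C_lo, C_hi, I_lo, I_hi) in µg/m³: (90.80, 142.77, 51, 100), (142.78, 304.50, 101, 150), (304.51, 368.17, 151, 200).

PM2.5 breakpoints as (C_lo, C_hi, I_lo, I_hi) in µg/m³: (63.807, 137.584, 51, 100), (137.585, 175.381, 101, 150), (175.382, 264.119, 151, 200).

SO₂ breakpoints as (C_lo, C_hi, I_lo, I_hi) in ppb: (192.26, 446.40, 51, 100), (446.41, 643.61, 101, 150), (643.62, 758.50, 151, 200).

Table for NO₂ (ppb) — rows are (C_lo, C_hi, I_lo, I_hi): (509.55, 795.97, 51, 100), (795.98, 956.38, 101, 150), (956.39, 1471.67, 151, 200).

158

PM10: 310.75 lies in 304.51–368.17, so I_lo=151, I_hi=200, C_lo=304.51, C_hi=368.17.
(200−151)/(368.17−304.51) × (310.75−304.51) + 151 = 49/63.66 × 6.24 + 151 ≈ 155.80 → 156.
PM2.5: row 175.382–264.119 (AQI 151–200). (200−151)·(185.800−175.382)/(264.119−175.382) + 151 = 49·10.418/88.737 + 151 ≈ 156.75 → 157.
SO₂: 658.95 lies in 643.62–758.50, so I_lo=151, I_hi=200, C_lo=643.62, C_hi=758.50.
(200−151)/(758.50−643.62) × (658.95−643.62) + 151 = 49/114.88 × 15.33 + 151 ≈ 157.54 → 158.
NO₂: 848.32 lies in 795.98–956.38, so I_lo=101, I_hi=150, C_lo=795.98, C_hi=956.38.
(150−101)/(956.38−795.98) × (848.32−795.98) + 101 = 49/160.40 × 52.34 + 101 ≈ 116.99 → 117.
Sub-indices: PM10→156, PM2.5→157, SO₂→158, NO₂→117. Overall AQI = max = 158; dominant pollutant is SO₂.
AQI 158: Unhealthy.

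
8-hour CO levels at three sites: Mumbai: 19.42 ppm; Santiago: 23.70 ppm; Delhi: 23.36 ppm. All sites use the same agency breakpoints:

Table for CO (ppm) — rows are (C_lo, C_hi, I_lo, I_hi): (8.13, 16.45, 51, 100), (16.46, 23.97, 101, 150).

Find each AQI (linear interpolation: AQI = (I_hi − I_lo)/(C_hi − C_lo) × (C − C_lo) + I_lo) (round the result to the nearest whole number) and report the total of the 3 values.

414

Mumbai: 19.42 lies in 16.46–23.97, so I_lo=101, I_hi=150, C_lo=16.46, C_hi=23.97.
(150−101)/(23.97−16.46) × (19.42−16.46) + 101 = 49/7.51 × 2.96 + 101 ≈ 120.31 → 120.
Santiago: row 16.46–23.97 (AQI 101–150). (150−101)·(23.70−16.46)/(23.97−16.46) + 101 = 49·7.24/7.51 + 101 ≈ 148.24 → 148.
Delhi: 23.36 ∈ [16.46, 23.97] ↔ index [101, 150].
101 + (23.36−16.46)·(150−101)/(23.97−16.46) = 101 + 6.90·49/7.51 ≈ 146.02, so AQI = 146.
AQIs: Mumbai=120, Santiago=148, Delhi=146. Sum = 120 + 148 + 146 = 414.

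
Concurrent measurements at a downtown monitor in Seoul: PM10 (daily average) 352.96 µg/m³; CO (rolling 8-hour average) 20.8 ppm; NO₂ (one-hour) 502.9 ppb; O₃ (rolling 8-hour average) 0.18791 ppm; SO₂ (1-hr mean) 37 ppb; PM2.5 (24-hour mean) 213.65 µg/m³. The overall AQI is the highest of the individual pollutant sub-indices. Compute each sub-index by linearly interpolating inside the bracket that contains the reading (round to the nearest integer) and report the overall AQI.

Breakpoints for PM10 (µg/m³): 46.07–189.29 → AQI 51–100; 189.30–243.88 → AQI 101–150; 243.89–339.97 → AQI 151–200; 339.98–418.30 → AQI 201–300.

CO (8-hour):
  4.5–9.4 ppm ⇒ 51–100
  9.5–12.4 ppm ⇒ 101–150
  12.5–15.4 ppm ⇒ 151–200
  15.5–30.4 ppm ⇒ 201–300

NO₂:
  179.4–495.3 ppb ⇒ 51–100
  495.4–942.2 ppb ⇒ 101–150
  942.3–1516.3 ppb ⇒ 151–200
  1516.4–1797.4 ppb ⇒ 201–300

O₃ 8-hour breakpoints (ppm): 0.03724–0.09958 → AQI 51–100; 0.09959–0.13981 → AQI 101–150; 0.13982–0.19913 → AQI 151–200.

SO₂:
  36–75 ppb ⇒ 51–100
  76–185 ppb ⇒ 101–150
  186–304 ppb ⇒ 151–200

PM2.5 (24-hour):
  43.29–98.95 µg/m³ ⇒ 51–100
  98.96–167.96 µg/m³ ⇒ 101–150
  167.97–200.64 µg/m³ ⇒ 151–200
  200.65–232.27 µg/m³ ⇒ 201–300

242

PM10: row 339.98–418.30 (AQI 201–300). (300−201)·(352.96−339.98)/(418.30−339.98) + 201 = 99·12.98/78.32 + 201 ≈ 217.41 → 217.
CO 20.8: bracket 15.5–30.4 → index 201–300; slope 99/14.9, offset 5.3.
AQI = 201 + 99/14.9·5.3 ≈ 236.21 ⇒ 236.
NO₂ 502.9: bracket 495.4–942.2 → index 101–150; slope 49/446.8, offset 7.5.
AQI = 101 + 49/446.8·7.5 ≈ 101.82 ⇒ 102.
O₃: 0.18791 ∈ [0.13982, 0.19913] ↔ index [151, 200].
151 + (0.18791−0.13982)·(200−151)/(0.19913−0.13982) = 151 + 0.04809·49/0.05931 ≈ 190.73, so AQI = 191.
SO₂ 37: bracket 36–75 → index 51–100; slope 49/39, offset 1.
AQI = 51 + 49/39·1 ≈ 52.26 ⇒ 52.
PM2.5: 213.65 ∈ [200.65, 232.27] ↔ index [201, 300].
201 + (213.65−200.65)·(300−201)/(232.27−200.65) = 201 + 13.00·99/31.62 ≈ 241.70, so AQI = 242.
Sub-indices: PM10→217, CO→236, NO₂→102, O₃→191, SO₂→52, PM2.5→242. Overall AQI = max = 242; dominant pollutant is PM2.5.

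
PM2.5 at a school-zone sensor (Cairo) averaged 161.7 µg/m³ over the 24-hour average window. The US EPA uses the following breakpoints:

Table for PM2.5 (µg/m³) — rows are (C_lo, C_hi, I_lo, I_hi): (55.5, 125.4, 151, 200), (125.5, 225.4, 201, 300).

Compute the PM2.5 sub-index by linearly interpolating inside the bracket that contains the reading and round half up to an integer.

PM2.5: 161.7 lies in 125.5–225.4, so I_lo=201, I_hi=300, C_lo=125.5, C_hi=225.4.
(300−201)/(225.4−125.5) × (161.7−125.5) + 201 = 99/99.9 × 36.2 + 201 ≈ 236.87 → 237.

237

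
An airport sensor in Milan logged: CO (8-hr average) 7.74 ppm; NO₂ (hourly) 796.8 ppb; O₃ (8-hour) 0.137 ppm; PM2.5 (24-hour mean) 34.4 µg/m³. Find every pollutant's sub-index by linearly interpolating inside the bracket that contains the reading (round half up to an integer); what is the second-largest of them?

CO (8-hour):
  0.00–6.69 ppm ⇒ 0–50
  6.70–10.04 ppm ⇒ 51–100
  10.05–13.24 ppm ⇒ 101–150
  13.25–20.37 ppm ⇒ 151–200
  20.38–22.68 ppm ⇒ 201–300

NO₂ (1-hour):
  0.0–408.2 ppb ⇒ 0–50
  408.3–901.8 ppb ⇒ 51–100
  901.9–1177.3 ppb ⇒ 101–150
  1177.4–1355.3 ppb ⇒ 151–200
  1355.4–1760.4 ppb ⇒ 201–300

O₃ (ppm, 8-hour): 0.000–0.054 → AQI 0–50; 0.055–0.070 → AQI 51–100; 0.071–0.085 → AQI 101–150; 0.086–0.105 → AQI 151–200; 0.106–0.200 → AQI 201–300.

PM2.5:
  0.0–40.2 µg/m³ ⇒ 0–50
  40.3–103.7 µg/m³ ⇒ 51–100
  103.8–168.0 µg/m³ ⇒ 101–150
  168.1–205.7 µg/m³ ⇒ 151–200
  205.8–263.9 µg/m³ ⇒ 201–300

CO: row 6.70–10.04 (AQI 51–100). (100−51)·(7.74−6.70)/(10.04−6.70) + 51 = 49·1.04/3.34 + 51 ≈ 66.26 → 66.
NO₂ 796.8: bracket 408.3–901.8 → index 51–100; slope 49/493.5, offset 388.5.
AQI = 51 + 49/493.5·388.5 ≈ 89.57 ⇒ 90.
O₃: 0.137 lies in 0.106–0.200, so I_lo=201, I_hi=300, C_lo=0.106, C_hi=0.200.
(300−201)/(0.200−0.106) × (0.137−0.106) + 201 = 99/0.094 × 0.031 + 201 ≈ 233.65 → 234.
PM2.5: 34.4 lies in 0.0–40.2, so I_lo=0, I_hi=50, C_lo=0.0, C_hi=40.2.
(50−0)/(40.2−0.0) × (34.4−0.0) + 0 = 50/40.2 × 34.4 + 0 ≈ 42.79 → 43.
Sub-indices: CO→66, NO₂→90, O₃→234, PM2.5→43. Ranked high→low: 234, 90, 66, 43. Second-highest sub-index = 90.

90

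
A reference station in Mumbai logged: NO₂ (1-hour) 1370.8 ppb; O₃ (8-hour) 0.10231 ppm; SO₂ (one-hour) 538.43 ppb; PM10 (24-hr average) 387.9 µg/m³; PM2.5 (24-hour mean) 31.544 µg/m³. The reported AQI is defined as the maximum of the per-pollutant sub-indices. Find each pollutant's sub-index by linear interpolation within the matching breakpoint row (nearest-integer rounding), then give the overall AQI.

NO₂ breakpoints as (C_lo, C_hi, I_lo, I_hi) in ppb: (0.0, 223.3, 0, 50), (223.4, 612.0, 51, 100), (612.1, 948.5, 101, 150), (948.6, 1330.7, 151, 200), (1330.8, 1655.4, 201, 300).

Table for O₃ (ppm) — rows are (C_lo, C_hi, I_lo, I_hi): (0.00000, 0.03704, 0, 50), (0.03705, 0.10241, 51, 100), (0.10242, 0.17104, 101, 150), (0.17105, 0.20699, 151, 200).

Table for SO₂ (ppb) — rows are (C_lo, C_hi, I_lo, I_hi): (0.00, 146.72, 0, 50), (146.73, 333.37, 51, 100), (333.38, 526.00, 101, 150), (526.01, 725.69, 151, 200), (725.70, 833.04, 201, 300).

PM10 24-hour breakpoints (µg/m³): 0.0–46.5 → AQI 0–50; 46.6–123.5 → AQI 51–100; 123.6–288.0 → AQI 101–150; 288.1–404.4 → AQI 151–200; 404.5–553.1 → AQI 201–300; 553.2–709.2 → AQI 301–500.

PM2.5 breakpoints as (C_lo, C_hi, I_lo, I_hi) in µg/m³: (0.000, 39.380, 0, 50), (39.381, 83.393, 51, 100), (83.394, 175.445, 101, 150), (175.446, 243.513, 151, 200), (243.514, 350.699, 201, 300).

213

NO₂: row 1330.8–1655.4 (AQI 201–300). (300−201)·(1370.8−1330.8)/(1655.4−1330.8) + 201 = 99·40.0/324.6 + 201 ≈ 213.20 → 213.
O₃ 0.10231: bracket 0.03705–0.10241 → index 51–100; slope 49/0.06536, offset 0.06526.
AQI = 51 + 49/0.06536·0.06526 ≈ 99.93 ⇒ 100.
SO₂: 538.43 ∈ [526.01, 725.69] ↔ index [151, 200].
151 + (538.43−526.01)·(200−151)/(725.69−526.01) = 151 + 12.42·49/199.68 ≈ 154.05, so AQI = 154.
PM10: 387.9 lies in 288.1–404.4, so I_lo=151, I_hi=200, C_lo=288.1, C_hi=404.4.
(200−151)/(404.4−288.1) × (387.9−288.1) + 151 = 49/116.3 × 99.8 + 151 ≈ 193.05 → 193.
PM2.5 31.544: bracket 0.000–39.380 → index 0–50; slope 50/39.380, offset 31.544.
AQI = 0 + 50/39.380·31.544 ≈ 40.05 ⇒ 40.
Sub-indices: NO₂→213, O₃→100, SO₂→154, PM10→193, PM2.5→40. Overall AQI = max = 213; dominant pollutant is NO₂.
AQI 213: Very Unhealthy.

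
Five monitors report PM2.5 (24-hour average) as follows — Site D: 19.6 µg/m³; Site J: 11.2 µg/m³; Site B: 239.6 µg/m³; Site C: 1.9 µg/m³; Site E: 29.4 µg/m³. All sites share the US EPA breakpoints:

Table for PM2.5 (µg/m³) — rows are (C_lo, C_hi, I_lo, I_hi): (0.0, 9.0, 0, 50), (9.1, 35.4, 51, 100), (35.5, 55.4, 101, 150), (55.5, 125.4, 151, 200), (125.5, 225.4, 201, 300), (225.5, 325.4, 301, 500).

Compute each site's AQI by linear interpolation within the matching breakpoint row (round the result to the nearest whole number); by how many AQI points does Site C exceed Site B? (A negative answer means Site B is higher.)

Site D 19.6: bracket 9.1–35.4 → index 51–100; slope 49/26.3, offset 10.5.
AQI = 51 + 49/26.3·10.5 ≈ 70.56 ⇒ 71.
Site J: 11.2 lies in 9.1–35.4, so I_lo=51, I_hi=100, C_lo=9.1, C_hi=35.4.
(100−51)/(35.4−9.1) × (11.2−9.1) + 51 = 49/26.3 × 2.1 + 51 ≈ 54.91 → 55.
Site B: row 225.5–325.4 (AQI 301–500). (500−301)·(239.6−225.5)/(325.4−225.5) + 301 = 199·14.1/99.9 + 301 ≈ 329.09 → 329.
Site C 1.9: bracket 0.0–9.0 → index 0–50; slope 50/9.0, offset 1.9.
AQI = 0 + 50/9.0·1.9 ≈ 10.56 ⇒ 11.
Site E: 29.4 ∈ [9.1, 35.4] ↔ index [51, 100].
51 + (29.4−9.1)·(100−51)/(35.4−9.1) = 51 + 20.3·49/26.3 ≈ 88.82, so AQI = 89.
AQIs: Site D=71, Site J=55, Site B=329, Site C=11, Site E=89. Site C (11) − Site B (329) = -318.

-318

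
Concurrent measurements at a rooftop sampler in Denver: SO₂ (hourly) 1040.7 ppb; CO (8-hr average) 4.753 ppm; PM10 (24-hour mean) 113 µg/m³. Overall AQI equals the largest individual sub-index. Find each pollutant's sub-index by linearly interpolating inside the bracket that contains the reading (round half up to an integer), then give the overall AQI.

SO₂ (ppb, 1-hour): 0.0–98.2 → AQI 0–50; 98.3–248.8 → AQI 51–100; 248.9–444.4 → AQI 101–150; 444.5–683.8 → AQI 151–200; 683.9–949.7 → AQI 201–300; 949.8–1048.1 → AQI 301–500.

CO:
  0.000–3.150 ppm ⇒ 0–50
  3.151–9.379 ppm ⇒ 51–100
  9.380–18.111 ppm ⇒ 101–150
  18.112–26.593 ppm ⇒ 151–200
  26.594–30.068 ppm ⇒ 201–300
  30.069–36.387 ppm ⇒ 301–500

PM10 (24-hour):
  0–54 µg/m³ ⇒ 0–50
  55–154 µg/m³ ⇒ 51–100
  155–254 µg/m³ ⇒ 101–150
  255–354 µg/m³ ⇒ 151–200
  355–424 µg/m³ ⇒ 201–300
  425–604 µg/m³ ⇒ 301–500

485

SO₂: row 949.8–1048.1 (AQI 301–500). (500−301)·(1040.7−949.8)/(1048.1−949.8) + 301 = 199·90.9/98.3 + 301 ≈ 485.02 → 485.
CO: 4.753 ∈ [3.151, 9.379] ↔ index [51, 100].
51 + (4.753−3.151)·(100−51)/(9.379−3.151) = 51 + 1.602·49/6.228 ≈ 63.60, so AQI = 64.
PM10: 113 lies in 55–154, so I_lo=51, I_hi=100, C_lo=55, C_hi=154.
(100−51)/(154−55) × (113−55) + 51 = 49/99 × 58 + 51 ≈ 79.71 → 80.
Sub-indices: SO₂→485, CO→64, PM10→80. Overall AQI = max = 485; dominant pollutant is SO₂.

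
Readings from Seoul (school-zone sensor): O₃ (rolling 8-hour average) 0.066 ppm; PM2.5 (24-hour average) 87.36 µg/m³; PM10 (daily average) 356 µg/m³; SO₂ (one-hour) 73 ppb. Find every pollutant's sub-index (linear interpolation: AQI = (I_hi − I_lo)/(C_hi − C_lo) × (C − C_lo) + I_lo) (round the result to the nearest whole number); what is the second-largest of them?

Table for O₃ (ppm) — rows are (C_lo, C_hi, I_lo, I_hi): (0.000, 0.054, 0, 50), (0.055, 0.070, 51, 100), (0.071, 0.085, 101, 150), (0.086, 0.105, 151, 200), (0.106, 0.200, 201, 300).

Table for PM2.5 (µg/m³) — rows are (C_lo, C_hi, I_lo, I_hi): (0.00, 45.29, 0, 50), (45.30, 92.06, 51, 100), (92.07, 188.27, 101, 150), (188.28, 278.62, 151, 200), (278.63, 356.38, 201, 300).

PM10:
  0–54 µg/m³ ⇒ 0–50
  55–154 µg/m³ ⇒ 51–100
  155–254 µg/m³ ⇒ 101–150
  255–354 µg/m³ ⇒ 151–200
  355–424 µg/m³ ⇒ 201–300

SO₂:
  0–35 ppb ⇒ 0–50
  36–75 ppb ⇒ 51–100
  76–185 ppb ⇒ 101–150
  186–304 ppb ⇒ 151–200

O₃ 0.066: bracket 0.055–0.070 → index 51–100; slope 49/0.015, offset 0.011.
AQI = 51 + 49/0.015·0.011 ≈ 86.93 ⇒ 87.
PM2.5: 87.36 lies in 45.30–92.06, so I_lo=51, I_hi=100, C_lo=45.30, C_hi=92.06.
(100−51)/(92.06−45.30) × (87.36−45.30) + 51 = 49/46.76 × 42.06 + 51 ≈ 95.07 → 95.
PM10: 356 lies in 355–424, so I_lo=201, I_hi=300, C_lo=355, C_hi=424.
(300−201)/(424−355) × (356−355) + 201 = 99/69 × 1 + 201 ≈ 202.43 → 202.
SO₂: 73 ∈ [36, 75] ↔ index [51, 100].
51 + (73−36)·(100−51)/(75−36) = 51 + 37·49/39 ≈ 97.49, so AQI = 97.
Sub-indices: O₃→87, PM2.5→95, PM10→202, SO₂→97. Ranked high→low: 202, 97, 95, 87. Second-highest sub-index = 97.

97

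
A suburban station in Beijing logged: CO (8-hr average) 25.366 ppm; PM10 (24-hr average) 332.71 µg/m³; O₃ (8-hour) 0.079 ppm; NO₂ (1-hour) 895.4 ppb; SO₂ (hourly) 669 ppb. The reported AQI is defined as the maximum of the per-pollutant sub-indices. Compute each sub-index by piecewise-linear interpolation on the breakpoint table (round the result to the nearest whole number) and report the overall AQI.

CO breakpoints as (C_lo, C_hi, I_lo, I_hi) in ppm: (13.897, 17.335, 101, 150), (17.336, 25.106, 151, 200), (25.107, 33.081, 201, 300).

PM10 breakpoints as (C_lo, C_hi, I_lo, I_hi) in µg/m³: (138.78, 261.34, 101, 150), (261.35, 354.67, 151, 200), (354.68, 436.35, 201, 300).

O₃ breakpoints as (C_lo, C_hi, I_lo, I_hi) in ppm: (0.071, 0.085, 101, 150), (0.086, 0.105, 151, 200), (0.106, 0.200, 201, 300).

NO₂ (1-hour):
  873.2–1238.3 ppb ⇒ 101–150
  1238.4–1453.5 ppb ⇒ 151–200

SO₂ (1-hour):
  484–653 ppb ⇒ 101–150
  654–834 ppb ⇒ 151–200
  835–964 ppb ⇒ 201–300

CO 25.366: bracket 25.107–33.081 → index 201–300; slope 99/7.974, offset 0.259.
AQI = 201 + 99/7.974·0.259 ≈ 204.22 ⇒ 204.
PM10: 332.71 lies in 261.35–354.67, so I_lo=151, I_hi=200, C_lo=261.35, C_hi=354.67.
(200−151)/(354.67−261.35) × (332.71−261.35) + 151 = 49/93.32 × 71.36 + 151 ≈ 188.47 → 188.
O₃ 0.079: bracket 0.071–0.085 → index 101–150; slope 49/0.014, offset 0.008.
AQI = 101 + 49/0.014·0.008 ≈ 129.00 ⇒ 129.
NO₂: 895.4 ∈ [873.2, 1238.3] ↔ index [101, 150].
101 + (895.4−873.2)·(150−101)/(1238.3−873.2) = 101 + 22.2·49/365.1 ≈ 103.98, so AQI = 104.
SO₂: 669 lies in 654–834, so I_lo=151, I_hi=200, C_lo=654, C_hi=834.
(200−151)/(834−654) × (669−654) + 151 = 49/180 × 15 + 151 ≈ 155.08 → 155.
Sub-indices: CO→204, PM10→188, O₃→129, NO₂→104, SO₂→155. Overall AQI = max = 204; dominant pollutant is CO.

204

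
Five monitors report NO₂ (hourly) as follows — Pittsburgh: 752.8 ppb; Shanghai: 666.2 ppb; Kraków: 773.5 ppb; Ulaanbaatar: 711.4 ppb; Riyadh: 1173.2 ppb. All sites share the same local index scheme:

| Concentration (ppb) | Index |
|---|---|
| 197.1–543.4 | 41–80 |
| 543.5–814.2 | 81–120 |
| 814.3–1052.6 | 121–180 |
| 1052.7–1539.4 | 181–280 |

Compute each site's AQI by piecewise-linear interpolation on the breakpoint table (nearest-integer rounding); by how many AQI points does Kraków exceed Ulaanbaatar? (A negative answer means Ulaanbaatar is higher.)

Pittsburgh: 752.8 ∈ [543.5, 814.2] ↔ index [81, 120].
81 + (752.8−543.5)·(120−81)/(814.2−543.5) = 81 + 209.3·39/270.7 ≈ 111.15, so AQI = 111.
Shanghai: 666.2 ∈ [543.5, 814.2] ↔ index [81, 120].
81 + (666.2−543.5)·(120−81)/(814.2−543.5) = 81 + 122.7·39/270.7 ≈ 98.68, so AQI = 99.
Kraków: row 543.5–814.2 (AQI 81–120). (120−81)·(773.5−543.5)/(814.2−543.5) + 81 = 39·230.0/270.7 + 81 ≈ 114.14 → 114.
Ulaanbaatar 711.4: bracket 543.5–814.2 → index 81–120; slope 39/270.7, offset 167.9.
AQI = 81 + 39/270.7·167.9 ≈ 105.19 ⇒ 105.
Riyadh 1173.2: bracket 1052.7–1539.4 → index 181–280; slope 99/486.7, offset 120.5.
AQI = 181 + 99/486.7·120.5 ≈ 205.51 ⇒ 206.
AQIs: Pittsburgh=111, Shanghai=99, Kraków=114, Ulaanbaatar=105, Riyadh=206. Kraków (114) − Ulaanbaatar (105) = 9.

9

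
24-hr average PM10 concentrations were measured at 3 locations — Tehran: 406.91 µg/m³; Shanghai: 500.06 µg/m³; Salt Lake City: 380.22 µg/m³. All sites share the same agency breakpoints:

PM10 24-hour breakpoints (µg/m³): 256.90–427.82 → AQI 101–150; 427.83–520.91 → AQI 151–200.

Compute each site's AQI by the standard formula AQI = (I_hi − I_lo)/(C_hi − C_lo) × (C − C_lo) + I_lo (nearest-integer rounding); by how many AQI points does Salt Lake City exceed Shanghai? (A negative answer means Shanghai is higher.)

Tehran: 406.91 ∈ [256.90, 427.82] ↔ index [101, 150].
101 + (406.91−256.90)·(150−101)/(427.82−256.90) = 101 + 150.01·49/170.92 ≈ 144.01, so AQI = 144.
Shanghai: row 427.83–520.91 (AQI 151–200). (200−151)·(500.06−427.83)/(520.91−427.83) + 151 = 49·72.23/93.08 + 151 ≈ 189.02 → 189.
Salt Lake City: 380.22 ∈ [256.90, 427.82] ↔ index [101, 150].
101 + (380.22−256.90)·(150−101)/(427.82−256.90) = 101 + 123.32·49/170.92 ≈ 136.35, so AQI = 136.
AQIs: Tehran=144, Shanghai=189, Salt Lake City=136. Salt Lake City (136) − Shanghai (189) = -53.

-53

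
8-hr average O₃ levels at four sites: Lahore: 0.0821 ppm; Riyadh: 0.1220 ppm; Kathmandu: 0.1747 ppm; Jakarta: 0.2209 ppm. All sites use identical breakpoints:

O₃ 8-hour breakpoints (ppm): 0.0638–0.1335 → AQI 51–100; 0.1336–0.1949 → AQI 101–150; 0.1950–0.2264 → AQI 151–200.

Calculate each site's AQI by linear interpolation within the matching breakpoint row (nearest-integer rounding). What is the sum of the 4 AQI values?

Lahore 0.0821: bracket 0.0638–0.1335 → index 51–100; slope 49/0.0697, offset 0.0183.
AQI = 51 + 49/0.0697·0.0183 ≈ 63.87 ⇒ 64.
Riyadh: 0.1220 ∈ [0.0638, 0.1335] ↔ index [51, 100].
51 + (0.1220−0.0638)·(100−51)/(0.1335−0.0638) = 51 + 0.0582·49/0.0697 ≈ 91.92, so AQI = 92.
Kathmandu: 0.1747 lies in 0.1336–0.1949, so I_lo=101, I_hi=150, C_lo=0.1336, C_hi=0.1949.
(150−101)/(0.1949−0.1336) × (0.1747−0.1336) + 101 = 49/0.0613 × 0.0411 + 101 ≈ 133.85 → 134.
Jakarta 0.2209: bracket 0.1950–0.2264 → index 151–200; slope 49/0.0314, offset 0.0259.
AQI = 151 + 49/0.0314·0.0259 ≈ 191.42 ⇒ 191.
AQIs: Lahore=64, Riyadh=92, Kathmandu=134, Jakarta=191. Sum = 64 + 92 + 134 + 191 = 481.

481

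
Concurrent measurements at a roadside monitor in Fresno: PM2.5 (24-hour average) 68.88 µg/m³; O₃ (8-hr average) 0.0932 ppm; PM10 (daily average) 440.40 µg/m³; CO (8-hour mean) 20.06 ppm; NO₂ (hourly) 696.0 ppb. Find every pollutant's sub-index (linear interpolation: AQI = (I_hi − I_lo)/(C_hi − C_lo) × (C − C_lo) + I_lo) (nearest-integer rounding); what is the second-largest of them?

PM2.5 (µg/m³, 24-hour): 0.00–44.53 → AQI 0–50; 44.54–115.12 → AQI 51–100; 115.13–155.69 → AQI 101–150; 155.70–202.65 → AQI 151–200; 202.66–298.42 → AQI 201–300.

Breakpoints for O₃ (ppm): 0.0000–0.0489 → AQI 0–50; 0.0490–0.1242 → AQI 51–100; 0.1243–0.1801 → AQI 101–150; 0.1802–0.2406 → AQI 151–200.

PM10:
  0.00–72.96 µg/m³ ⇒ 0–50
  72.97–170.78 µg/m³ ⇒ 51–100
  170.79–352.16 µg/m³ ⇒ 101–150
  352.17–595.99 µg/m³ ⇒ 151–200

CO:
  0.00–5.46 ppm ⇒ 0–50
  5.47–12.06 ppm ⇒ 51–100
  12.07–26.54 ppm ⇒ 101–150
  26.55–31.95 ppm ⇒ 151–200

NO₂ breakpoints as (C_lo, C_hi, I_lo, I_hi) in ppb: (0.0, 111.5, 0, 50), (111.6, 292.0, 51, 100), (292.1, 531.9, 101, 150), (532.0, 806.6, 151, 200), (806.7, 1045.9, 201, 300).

PM2.5: 68.88 ∈ [44.54, 115.12] ↔ index [51, 100].
51 + (68.88−44.54)·(100−51)/(115.12−44.54) = 51 + 24.34·49/70.58 ≈ 67.90, so AQI = 68.
O₃: 0.0932 ∈ [0.0490, 0.1242] ↔ index [51, 100].
51 + (0.0932−0.0490)·(100−51)/(0.1242−0.0490) = 51 + 0.0442·49/0.0752 ≈ 79.80, so AQI = 80.
PM10: row 352.17–595.99 (AQI 151–200). (200−151)·(440.40−352.17)/(595.99−352.17) + 151 = 49·88.23/243.82 + 151 ≈ 168.73 → 169.
CO: 20.06 lies in 12.07–26.54, so I_lo=101, I_hi=150, C_lo=12.07, C_hi=26.54.
(150−101)/(26.54−12.07) × (20.06−12.07) + 101 = 49/14.47 × 7.99 + 101 ≈ 128.06 → 128.
NO₂ 696.0: bracket 532.0–806.6 → index 151–200; slope 49/274.6, offset 164.0.
AQI = 151 + 49/274.6·164.0 ≈ 180.26 ⇒ 180.
Sub-indices: PM2.5→68, O₃→80, PM10→169, CO→128, NO₂→180. Ranked high→low: 180, 169, 128, 80, 68. Second-highest sub-index = 169.

169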